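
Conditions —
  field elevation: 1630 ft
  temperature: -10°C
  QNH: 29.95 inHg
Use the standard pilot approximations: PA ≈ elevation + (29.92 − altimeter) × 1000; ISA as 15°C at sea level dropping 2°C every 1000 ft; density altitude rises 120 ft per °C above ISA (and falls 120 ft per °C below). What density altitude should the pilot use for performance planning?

-1016 ft

Pressure altitude = 1630 + (29.92 − 29.95) × 1000 = 1630 + (-30) = 1600 ft.
ISA temperature at 1600 ft = 15 − 2 × (1600/1000) = 11.8°C.
ISA deviation = -10 − 11.8 = -21.8°C.
Density altitude = 1600 + 120 × (-21.8) = -1016 ft.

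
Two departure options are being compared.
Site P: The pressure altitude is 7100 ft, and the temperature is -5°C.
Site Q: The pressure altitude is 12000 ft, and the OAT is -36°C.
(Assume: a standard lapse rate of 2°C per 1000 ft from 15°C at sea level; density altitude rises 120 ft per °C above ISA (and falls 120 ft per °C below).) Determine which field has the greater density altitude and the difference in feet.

Site P: ISA temp = 0.8°C, deviation -5.8°C, DA = 7100 + 120 × (-5.8) = 6404 ft.
Site Q: ISA temp = -9°C, deviation -27°C, DA = 12000 + 120 × (-27) = 8760 ft.
Site Q is higher by 8760 − 6404 = 2356 ft.

Site Q by 2356 ft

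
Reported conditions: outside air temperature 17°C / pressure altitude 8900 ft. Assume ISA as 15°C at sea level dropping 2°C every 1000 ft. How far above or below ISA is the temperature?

ISA temperature at 8900 ft = 15 − 2 × (8900/1000) = -2.8°C.
Deviation = OAT − ISA = 17 − (-2.8) = +19.8°C.

ISA+19.8°C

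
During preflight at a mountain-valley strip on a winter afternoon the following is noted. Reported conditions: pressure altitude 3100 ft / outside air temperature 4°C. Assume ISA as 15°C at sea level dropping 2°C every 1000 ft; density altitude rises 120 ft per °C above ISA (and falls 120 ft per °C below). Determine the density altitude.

2524 ft

ISA temperature at 3100 ft = 15 − 2 × (3100/1000) = 8.8°C.
ISA deviation = 4 − 8.8 = -4.8°C.
Density altitude = 3100 + 120 × (-4.8) = 3100 + (-576) = 2524 ft.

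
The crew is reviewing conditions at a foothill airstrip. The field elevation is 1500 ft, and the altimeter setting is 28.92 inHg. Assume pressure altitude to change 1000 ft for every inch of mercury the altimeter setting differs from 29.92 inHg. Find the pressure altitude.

Pressure correction = (29.92 − 28.92) × 1000 = +1000 ft.
Pressure altitude = 1500 + (+1000) = 2500 ft.

2500 ft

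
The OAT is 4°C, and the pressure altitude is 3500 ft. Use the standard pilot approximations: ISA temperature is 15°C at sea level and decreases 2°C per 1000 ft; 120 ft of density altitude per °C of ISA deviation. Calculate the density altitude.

ISA temperature at 3500 ft = 15 − 2 × (3500/1000) = 8°C.
ISA deviation = 4 − 8 = -4°C.
Density altitude = 3500 + 120 × (-4) = 3500 + (-480) = 3020 ft.

3020 ft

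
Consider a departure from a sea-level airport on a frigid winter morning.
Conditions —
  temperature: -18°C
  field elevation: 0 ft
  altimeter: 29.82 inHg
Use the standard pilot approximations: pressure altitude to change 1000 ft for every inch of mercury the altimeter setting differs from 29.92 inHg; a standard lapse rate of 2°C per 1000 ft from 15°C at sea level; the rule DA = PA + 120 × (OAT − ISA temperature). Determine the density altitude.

-3836 ft

Pressure altitude = 0 + (29.92 − 29.82) × 1000 = 0 + (+100) = 100 ft.
ISA temperature at 100 ft = 15 − 2 × (100/1000) = 14.8°C.
ISA deviation = -18 − 14.8 = -32.8°C.
Density altitude = 100 + 120 × (-32.8) = -3836 ft.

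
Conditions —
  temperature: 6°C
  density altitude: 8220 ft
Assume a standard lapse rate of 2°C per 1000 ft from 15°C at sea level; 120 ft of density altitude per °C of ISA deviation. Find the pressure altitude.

DA = PA + 120 × (OAT − (15 − 2·PA/1000)) = PA + 120·OAT − 1800 + 0.24·PA = 1.24·PA + 120·OAT − 1800.
So 1.24·PA = 8220 − 120 × 6 + 1800 = 9300.
PA = 9300 / 1.24 = 7500 ft.

7500 ft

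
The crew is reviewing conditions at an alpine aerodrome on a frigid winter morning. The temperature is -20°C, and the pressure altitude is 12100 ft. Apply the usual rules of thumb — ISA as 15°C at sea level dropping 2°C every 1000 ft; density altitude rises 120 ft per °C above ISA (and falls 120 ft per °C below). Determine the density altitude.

ISA temperature at 12100 ft = 15 − 2 × (12100/1000) = -9.2°C.
ISA deviation = -20 − (-9.2) = -10.8°C.
Density altitude = 12100 + 120 × (-10.8) = 12100 + (-1296) = 10804 ft.

10804 ft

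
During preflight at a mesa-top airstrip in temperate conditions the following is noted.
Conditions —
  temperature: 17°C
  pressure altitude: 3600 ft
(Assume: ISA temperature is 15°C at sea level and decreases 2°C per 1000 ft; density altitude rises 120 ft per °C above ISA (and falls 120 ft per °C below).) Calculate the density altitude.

ISA temperature at 3600 ft = 15 − 2 × (3600/1000) = 7.8°C.
ISA deviation = 17 − 7.8 = +9.2°C.
Density altitude = 3600 + 120 × (9.2) = 3600 + (+1104) = 4704 ft.

4704 ft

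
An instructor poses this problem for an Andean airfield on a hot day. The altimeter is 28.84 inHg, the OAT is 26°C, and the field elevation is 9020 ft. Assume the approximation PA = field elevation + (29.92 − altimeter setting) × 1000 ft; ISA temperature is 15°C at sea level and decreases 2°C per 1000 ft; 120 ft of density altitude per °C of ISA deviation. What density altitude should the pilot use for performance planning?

Pressure altitude = 9020 + (29.92 − 28.84) × 1000 = 9020 + (+1080) = 10100 ft.
ISA temperature at 10100 ft = 15 − 2 × (10100/1000) = -5.2°C.
ISA deviation = 26 − (-5.2) = +31.2°C.
Density altitude = 10100 + 120 × (31.2) = 13844 ft.

13844 ft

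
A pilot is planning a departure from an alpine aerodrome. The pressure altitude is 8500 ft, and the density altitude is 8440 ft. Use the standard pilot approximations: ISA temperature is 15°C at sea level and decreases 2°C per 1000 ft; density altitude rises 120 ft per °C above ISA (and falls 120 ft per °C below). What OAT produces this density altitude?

-2.5°C

Density altitude − pressure altitude = 8440 − 8500 = -60 ft.
At 120 ft/°C that is an ISA deviation of -60/120 = -0.5°C.
ISA temperature at 8500 ft = 15 − 2 × (8500/1000) = -2°C.
OAT = ISA + deviation = -2 + (-0.5) = -2.5°C.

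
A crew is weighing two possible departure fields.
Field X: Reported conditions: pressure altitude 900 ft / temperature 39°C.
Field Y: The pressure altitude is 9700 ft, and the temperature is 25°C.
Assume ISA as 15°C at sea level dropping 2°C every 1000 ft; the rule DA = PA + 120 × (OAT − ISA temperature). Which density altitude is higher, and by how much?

Field Y by 9232 ft

Field X: ISA temp = 13.2°C, deviation +25.8°C, DA = 900 + 120 × 25.8 = 3996 ft.
Field Y: ISA temp = -4.4°C, deviation +29.4°C, DA = 9700 + 120 × 29.4 = 13228 ft.
Field Y is higher by 13228 − 3996 = 9232 ft.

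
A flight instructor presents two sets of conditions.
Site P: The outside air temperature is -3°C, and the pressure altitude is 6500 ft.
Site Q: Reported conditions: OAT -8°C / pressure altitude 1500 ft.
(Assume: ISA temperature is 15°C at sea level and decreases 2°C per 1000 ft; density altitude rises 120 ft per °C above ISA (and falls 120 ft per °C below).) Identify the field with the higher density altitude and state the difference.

Site P: ISA temp = 2°C, deviation -5°C, DA = 6500 + 120 × (-5) = 5900 ft.
Site Q: ISA temp = 12°C, deviation -20°C, DA = 1500 + 120 × (-20) = -900 ft.
Site P is higher by 5900 − (-900) = 6800 ft.

Site P by 6800 ft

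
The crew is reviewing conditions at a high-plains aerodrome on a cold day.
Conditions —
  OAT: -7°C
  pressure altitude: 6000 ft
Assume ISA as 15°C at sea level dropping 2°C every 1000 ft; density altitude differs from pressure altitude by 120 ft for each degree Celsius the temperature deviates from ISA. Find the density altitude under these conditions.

ISA temperature at 6000 ft = 15 − 2 × (6000/1000) = 3°C.
ISA deviation = -7 − 3 = -10°C.
Density altitude = 6000 + 120 × (-10) = 6000 + (-1200) = 4800 ft.

4800 ft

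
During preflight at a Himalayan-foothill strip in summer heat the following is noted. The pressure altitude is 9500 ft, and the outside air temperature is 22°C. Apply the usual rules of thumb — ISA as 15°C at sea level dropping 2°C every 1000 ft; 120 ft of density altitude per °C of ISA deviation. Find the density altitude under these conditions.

12620 ft

ISA temperature at 9500 ft = 15 − 2 × (9500/1000) = -4°C.
ISA deviation = 22 − (-4) = +26°C.
Density altitude = 9500 + 120 × (26) = 9500 + (+3120) = 12620 ft.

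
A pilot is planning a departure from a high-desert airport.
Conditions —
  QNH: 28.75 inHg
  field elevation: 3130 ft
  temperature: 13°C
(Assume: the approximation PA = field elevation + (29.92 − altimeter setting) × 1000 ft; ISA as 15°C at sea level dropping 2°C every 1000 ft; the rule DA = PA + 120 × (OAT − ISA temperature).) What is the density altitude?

5092 ft

Pressure altitude = 3130 + (29.92 − 28.75) × 1000 = 3130 + (+1170) = 4300 ft.
ISA temperature at 4300 ft = 15 − 2 × (4300/1000) = 6.4°C.
ISA deviation = 13 − 6.4 = +6.6°C.
Density altitude = 4300 + 120 × (6.6) = 5092 ft.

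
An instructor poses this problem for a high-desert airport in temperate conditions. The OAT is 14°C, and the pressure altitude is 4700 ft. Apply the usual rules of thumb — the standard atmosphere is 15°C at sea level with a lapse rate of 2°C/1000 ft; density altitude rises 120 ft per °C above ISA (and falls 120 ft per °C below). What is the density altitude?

ISA temperature at 4700 ft = 15 − 2 × (4700/1000) = 5.6°C.
ISA deviation = 14 − 5.6 = +8.4°C.
Density altitude = 4700 + 120 × (8.4) = 4700 + (+1008) = 5708 ft.

5708 ft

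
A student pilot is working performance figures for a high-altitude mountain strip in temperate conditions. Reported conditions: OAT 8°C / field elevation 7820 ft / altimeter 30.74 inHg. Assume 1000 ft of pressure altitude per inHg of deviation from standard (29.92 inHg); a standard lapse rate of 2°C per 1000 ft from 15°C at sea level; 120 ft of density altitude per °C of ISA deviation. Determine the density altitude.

7840 ft

Pressure altitude = 7820 + (29.92 − 30.74) × 1000 = 7820 + (-820) = 7000 ft.
ISA temperature at 7000 ft = 15 − 2 × (7000/1000) = 1°C.
ISA deviation = 8 − 1 = +7°C.
Density altitude = 7000 + 120 × (7) = 7840 ft.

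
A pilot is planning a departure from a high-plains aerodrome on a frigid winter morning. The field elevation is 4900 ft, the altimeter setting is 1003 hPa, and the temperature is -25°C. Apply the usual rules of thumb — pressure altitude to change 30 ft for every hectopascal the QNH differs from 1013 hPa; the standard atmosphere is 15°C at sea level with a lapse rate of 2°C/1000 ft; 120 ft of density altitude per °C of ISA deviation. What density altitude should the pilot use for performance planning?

Pressure altitude = 4900 + (1013 − 1003) × 30 = 4900 + (+300) = 5200 ft.
ISA temperature at 5200 ft = 15 − 2 × (5200/1000) = 4.6°C.
ISA deviation = -25 − 4.6 = -29.6°C.
Density altitude = 5200 + 120 × (-29.6) = 1648 ft.

1648 ft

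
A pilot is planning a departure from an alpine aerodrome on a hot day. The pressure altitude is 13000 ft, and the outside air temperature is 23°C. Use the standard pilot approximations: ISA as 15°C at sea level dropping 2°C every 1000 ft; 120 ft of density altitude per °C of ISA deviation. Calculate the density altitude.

17080 ft

ISA temperature at 13000 ft = 15 − 2 × (13000/1000) = -11°C.
ISA deviation = 23 − (-11) = +34°C.
Density altitude = 13000 + 120 × (34) = 13000 + (+4080) = 17080 ft.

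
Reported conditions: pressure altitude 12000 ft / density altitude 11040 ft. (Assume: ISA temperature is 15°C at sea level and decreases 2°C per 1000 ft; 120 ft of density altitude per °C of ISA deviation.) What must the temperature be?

Density altitude − pressure altitude = 11040 − 12000 = -960 ft.
At 120 ft/°C that is an ISA deviation of -960/120 = -8°C.
ISA temperature at 12000 ft = 15 − 2 × (12000/1000) = -9°C.
OAT = ISA + deviation = -9 + (-8) = -17°C.

-17°C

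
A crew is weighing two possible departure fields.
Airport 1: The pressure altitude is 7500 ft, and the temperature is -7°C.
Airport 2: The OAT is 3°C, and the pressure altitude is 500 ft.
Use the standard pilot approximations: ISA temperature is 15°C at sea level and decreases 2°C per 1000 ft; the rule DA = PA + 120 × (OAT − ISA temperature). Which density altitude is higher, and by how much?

Airport 1: ISA temp = 0°C, deviation -7°C, DA = 7500 + 120 × (-7) = 6660 ft.
Airport 2: ISA temp = 14°C, deviation -11°C, DA = 500 + 120 × (-11) = -820 ft.
Airport 1 is higher by 6660 − (-820) = 7480 ft.

Airport 1 by 7480 ft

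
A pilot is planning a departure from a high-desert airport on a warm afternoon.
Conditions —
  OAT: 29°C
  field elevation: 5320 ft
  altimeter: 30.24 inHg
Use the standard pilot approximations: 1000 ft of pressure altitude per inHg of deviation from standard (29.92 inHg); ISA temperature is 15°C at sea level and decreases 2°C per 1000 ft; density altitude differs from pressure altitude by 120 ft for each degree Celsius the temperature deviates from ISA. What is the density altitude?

7880 ft

Pressure altitude = 5320 + (29.92 − 30.24) × 1000 = 5320 + (-320) = 5000 ft.
ISA temperature at 5000 ft = 15 − 2 × (5000/1000) = 5°C.
ISA deviation = 29 − 5 = +24°C.
Density altitude = 5000 + 120 × (24) = 7880 ft.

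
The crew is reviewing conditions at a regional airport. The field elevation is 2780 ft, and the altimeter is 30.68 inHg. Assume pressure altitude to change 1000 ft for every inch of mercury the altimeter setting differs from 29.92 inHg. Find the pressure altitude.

Pressure correction = (29.92 − 30.68) × 1000 = -760 ft.
Pressure altitude = 2780 + (-760) = 2020 ft.

2020 ft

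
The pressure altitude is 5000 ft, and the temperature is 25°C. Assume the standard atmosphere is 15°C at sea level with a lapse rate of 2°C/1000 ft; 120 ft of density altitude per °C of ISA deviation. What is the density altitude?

7400 ft

ISA temperature at 5000 ft = 15 − 2 × (5000/1000) = 5°C.
ISA deviation = 25 − 5 = +20°C.
Density altitude = 5000 + 120 × (20) = 5000 + (+2400) = 7400 ft.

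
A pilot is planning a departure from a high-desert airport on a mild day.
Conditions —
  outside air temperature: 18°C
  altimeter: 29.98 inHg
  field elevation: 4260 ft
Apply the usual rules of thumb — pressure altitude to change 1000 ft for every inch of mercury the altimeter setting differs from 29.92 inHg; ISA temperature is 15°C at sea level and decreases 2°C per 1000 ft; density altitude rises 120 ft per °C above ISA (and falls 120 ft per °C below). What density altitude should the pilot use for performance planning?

5568 ft

Pressure altitude = 4260 + (29.92 − 29.98) × 1000 = 4260 + (-60) = 4200 ft.
ISA temperature at 4200 ft = 15 − 2 × (4200/1000) = 6.6°C.
ISA deviation = 18 − 6.6 = +11.4°C.
Density altitude = 4200 + 120 × (11.4) = 5568 ft.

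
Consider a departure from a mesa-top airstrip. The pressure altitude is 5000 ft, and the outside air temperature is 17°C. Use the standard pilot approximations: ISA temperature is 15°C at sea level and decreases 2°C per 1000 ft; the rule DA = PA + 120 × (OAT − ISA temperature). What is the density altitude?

6440 ft

ISA temperature at 5000 ft = 15 − 2 × (5000/1000) = 5°C.
ISA deviation = 17 − 5 = +12°C.
Density altitude = 5000 + 120 × (12) = 5000 + (+1440) = 6440 ft.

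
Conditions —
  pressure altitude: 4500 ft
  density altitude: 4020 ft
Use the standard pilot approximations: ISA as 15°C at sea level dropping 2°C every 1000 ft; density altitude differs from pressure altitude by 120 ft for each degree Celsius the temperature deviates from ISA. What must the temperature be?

2°C

Density altitude − pressure altitude = 4020 − 4500 = -480 ft.
At 120 ft/°C that is an ISA deviation of -480/120 = -4°C.
ISA temperature at 4500 ft = 15 − 2 × (4500/1000) = 6°C.
OAT = ISA + deviation = 6 + (-4) = 2°C.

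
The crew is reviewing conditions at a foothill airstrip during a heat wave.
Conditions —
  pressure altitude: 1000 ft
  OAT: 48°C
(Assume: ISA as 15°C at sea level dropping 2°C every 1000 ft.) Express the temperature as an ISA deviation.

ISA temperature at 1000 ft = 15 − 2 × (1000/1000) = 13°C.
Deviation = OAT − ISA = 48 − 13 = +35°C.

ISA+35°C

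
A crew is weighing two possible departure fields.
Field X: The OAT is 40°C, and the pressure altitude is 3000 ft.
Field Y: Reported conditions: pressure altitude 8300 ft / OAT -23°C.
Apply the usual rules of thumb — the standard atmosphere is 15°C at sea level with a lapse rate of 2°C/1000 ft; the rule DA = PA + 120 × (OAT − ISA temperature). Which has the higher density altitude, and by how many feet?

Field X: ISA temp = 9°C, deviation +31°C, DA = 3000 + 120 × 31 = 6720 ft.
Field Y: ISA temp = -1.6°C, deviation -21.4°C, DA = 8300 + 120 × (-21.4) = 5732 ft.
Field X is higher by 6720 − 5732 = 988 ft.

Field X by 988 ft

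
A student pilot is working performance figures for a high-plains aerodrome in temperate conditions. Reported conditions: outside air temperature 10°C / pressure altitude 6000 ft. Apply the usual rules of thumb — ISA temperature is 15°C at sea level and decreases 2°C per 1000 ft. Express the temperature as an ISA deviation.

ISA+7°C

ISA temperature at 6000 ft = 15 − 2 × (6000/1000) = 3°C.
Deviation = OAT − ISA = 10 − 3 = +7°C.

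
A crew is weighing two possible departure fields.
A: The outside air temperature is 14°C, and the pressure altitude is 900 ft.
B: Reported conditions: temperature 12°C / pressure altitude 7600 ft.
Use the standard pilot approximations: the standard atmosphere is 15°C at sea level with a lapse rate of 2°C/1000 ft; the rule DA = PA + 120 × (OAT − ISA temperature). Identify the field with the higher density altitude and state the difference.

B by 8068 ft

A: ISA temp = 13.2°C, deviation +0.8°C, DA = 900 + 120 × 0.8 = 996 ft.
B: ISA temp = -0.2°C, deviation +12.2°C, DA = 7600 + 120 × 12.2 = 9064 ft.
B is higher by 9064 − 996 = 8068 ft.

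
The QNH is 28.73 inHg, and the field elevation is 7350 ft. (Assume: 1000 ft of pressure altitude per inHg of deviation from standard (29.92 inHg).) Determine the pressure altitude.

Pressure correction = (29.92 − 28.73) × 1000 = +1190 ft.
Pressure altitude = 7350 + (+1190) = 8540 ft.

8540 ft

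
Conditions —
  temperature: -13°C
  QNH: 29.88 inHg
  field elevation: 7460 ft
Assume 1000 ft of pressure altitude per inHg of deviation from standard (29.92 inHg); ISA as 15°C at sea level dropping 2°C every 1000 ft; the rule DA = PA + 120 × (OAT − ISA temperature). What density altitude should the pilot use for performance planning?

5940 ft

Pressure altitude = 7460 + (29.92 − 29.88) × 1000 = 7460 + (+40) = 7500 ft.
ISA temperature at 7500 ft = 15 − 2 × (7500/1000) = 0°C.
ISA deviation = -13 − 0 = -13°C.
Density altitude = 7500 + 120 × (-13) = 5940 ft.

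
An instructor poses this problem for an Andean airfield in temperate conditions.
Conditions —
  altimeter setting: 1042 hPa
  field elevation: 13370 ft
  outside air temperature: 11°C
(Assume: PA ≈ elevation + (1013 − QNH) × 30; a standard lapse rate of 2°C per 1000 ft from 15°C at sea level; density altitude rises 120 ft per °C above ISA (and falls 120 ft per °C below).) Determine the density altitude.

15020 ft

Pressure altitude = 13370 + (1013 − 1042) × 30 = 13370 + (-870) = 12500 ft.
ISA temperature at 12500 ft = 15 − 2 × (12500/1000) = -10°C.
ISA deviation = 11 − (-10) = +21°C.
Density altitude = 12500 + 120 × (21) = 15020 ft.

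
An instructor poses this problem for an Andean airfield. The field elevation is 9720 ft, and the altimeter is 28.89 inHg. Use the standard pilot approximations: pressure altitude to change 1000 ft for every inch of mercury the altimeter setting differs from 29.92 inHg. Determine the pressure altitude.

Pressure correction = (29.92 − 28.89) × 1000 = +1030 ft.
Pressure altitude = 9720 + (+1030) = 10750 ft.

10750 ft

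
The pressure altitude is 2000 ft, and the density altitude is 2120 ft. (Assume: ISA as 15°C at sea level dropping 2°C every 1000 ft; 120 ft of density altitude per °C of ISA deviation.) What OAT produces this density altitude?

Density altitude − pressure altitude = 2120 − 2000 = +120 ft.
At 120 ft/°C that is an ISA deviation of 120/120 = +1°C.
ISA temperature at 2000 ft = 15 − 2 × (2000/1000) = 11°C.
OAT = ISA + deviation = 11 + (+1) = 12°C.

12°C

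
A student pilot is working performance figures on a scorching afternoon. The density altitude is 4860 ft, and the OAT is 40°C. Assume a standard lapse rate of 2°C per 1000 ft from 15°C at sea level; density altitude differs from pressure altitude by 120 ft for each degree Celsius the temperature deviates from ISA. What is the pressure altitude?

DA = PA + 120 × (OAT − (15 − 2·PA/1000)) = PA + 120·OAT − 1800 + 0.24·PA = 1.24·PA + 120·OAT − 1800.
So 1.24·PA = 4860 − 120 × 40 + 1800 = 1860.
PA = 1860 / 1.24 = 1500 ft.

1500 ft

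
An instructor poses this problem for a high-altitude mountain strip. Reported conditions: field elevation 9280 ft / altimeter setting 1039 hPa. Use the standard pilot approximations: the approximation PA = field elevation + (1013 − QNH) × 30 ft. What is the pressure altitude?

8500 ft

Pressure correction = (1013 − 1039) × 30 = -780 ft.
Pressure altitude = 9280 + (-780) = 8500 ft.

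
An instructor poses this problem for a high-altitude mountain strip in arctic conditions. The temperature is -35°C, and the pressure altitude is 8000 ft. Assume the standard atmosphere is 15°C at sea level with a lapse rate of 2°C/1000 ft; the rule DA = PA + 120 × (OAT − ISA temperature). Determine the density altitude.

ISA temperature at 8000 ft = 15 − 2 × (8000/1000) = -1°C.
ISA deviation = -35 − (-1) = -34°C.
Density altitude = 8000 + 120 × (-34) = 8000 + (-4080) = 3920 ft.

3920 ft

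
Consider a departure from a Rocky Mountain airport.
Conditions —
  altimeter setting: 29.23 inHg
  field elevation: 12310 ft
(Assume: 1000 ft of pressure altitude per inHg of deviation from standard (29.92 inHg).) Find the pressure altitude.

Pressure correction = (29.92 − 29.23) × 1000 = +690 ft.
Pressure altitude = 12310 + (+690) = 13000 ft.

13000 ft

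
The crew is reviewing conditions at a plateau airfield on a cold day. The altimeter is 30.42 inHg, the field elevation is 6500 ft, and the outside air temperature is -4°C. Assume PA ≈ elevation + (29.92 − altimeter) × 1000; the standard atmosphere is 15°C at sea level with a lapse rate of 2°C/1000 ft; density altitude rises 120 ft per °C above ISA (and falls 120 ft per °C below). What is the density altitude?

5160 ft

Pressure altitude = 6500 + (29.92 − 30.42) × 1000 = 6500 + (-500) = 6000 ft.
ISA temperature at 6000 ft = 15 − 2 × (6000/1000) = 3°C.
ISA deviation = -4 − 3 = -7°C.
Density altitude = 6000 + 120 × (-7) = 5160 ft.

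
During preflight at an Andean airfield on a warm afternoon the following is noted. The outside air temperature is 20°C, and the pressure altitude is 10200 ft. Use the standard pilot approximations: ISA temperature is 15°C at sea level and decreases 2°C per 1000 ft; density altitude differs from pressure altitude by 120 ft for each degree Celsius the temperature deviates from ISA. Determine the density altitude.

ISA temperature at 10200 ft = 15 − 2 × (10200/1000) = -5.4°C.
ISA deviation = 20 − (-5.4) = +25.4°C.
Density altitude = 10200 + 120 × (25.4) = 10200 + (+3048) = 13248 ft.

13248 ft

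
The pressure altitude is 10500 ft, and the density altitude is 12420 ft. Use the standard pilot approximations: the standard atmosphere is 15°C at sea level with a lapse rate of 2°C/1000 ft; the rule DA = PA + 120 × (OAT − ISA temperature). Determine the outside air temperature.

10°C

Density altitude − pressure altitude = 12420 − 10500 = +1920 ft.
At 120 ft/°C that is an ISA deviation of 1920/120 = +16°C.
ISA temperature at 10500 ft = 15 − 2 × (10500/1000) = -6°C.
OAT = ISA + deviation = -6 + (+16) = 10°C.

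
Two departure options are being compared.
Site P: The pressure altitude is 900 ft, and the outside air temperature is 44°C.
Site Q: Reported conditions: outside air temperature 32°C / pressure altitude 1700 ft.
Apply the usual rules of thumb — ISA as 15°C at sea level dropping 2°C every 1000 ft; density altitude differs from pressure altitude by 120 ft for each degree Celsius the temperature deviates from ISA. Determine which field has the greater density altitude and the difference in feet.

Site P by 448 ft

Site P: ISA temp = 13.2°C, deviation +30.8°C, DA = 900 + 120 × 30.8 = 4596 ft.
Site Q: ISA temp = 11.6°C, deviation +20.4°C, DA = 1700 + 120 × 20.4 = 4148 ft.
Site P is higher by 4596 − 4148 = 448 ft.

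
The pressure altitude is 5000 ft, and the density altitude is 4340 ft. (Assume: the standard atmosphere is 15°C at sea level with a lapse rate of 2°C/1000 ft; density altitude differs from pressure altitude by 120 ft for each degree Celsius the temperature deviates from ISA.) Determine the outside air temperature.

-0.5°C

Density altitude − pressure altitude = 4340 − 5000 = -660 ft.
At 120 ft/°C that is an ISA deviation of -660/120 = -5.5°C.
ISA temperature at 5000 ft = 15 − 2 × (5000/1000) = 5°C.
OAT = ISA + deviation = 5 + (-5.5) = -0.5°C.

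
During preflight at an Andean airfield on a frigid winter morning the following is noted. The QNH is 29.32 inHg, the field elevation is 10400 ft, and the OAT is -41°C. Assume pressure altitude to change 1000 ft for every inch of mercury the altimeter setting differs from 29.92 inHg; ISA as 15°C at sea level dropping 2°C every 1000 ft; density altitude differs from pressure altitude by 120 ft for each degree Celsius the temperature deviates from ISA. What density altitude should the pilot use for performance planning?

6920 ft

Pressure altitude = 10400 + (29.92 − 29.32) × 1000 = 10400 + (+600) = 11000 ft.
ISA temperature at 11000 ft = 15 − 2 × (11000/1000) = -7°C.
ISA deviation = -41 − (-7) = -34°C.
Density altitude = 11000 + 120 × (-34) = 6920 ft.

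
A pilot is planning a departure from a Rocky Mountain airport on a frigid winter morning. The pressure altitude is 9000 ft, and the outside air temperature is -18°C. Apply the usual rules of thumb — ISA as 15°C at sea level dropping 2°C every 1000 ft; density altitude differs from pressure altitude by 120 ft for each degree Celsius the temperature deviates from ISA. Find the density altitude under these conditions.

7200 ft

ISA temperature at 9000 ft = 15 − 2 × (9000/1000) = -3°C.
ISA deviation = -18 − (-3) = -15°C.
Density altitude = 9000 + 120 × (-15) = 9000 + (-1800) = 7200 ft.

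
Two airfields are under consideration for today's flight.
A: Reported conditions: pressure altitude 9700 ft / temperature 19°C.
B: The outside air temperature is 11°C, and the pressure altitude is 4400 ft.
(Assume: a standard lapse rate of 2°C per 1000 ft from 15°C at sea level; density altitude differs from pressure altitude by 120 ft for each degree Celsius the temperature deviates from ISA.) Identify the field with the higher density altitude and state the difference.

A: ISA temp = -4.4°C, deviation +23.4°C, DA = 9700 + 120 × 23.4 = 12508 ft.
B: ISA temp = 6.2°C, deviation +4.8°C, DA = 4400 + 120 × 4.8 = 4976 ft.
A is higher by 12508 − 4976 = 7532 ft.

A by 7532 ft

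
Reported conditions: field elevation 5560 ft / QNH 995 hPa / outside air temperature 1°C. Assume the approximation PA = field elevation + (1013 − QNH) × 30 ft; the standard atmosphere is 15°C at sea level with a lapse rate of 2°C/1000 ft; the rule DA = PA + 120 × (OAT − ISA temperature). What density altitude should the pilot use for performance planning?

Pressure altitude = 5560 + (1013 − 995) × 30 = 5560 + (+540) = 6100 ft.
ISA temperature at 6100 ft = 15 − 2 × (6100/1000) = 2.8°C.
ISA deviation = 1 − 2.8 = -1.8°C.
Density altitude = 6100 + 120 × (-1.8) = 5884 ft.

5884 ft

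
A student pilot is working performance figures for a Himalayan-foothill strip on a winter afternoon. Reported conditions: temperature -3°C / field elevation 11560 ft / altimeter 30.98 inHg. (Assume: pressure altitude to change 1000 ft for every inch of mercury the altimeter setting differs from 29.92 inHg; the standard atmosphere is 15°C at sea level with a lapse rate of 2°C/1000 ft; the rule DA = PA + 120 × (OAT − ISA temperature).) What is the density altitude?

Pressure altitude = 11560 + (29.92 − 30.98) × 1000 = 11560 + (-1060) = 10500 ft.
ISA temperature at 10500 ft = 15 − 2 × (10500/1000) = -6°C.
ISA deviation = -3 − (-6) = +3°C.
Density altitude = 10500 + 120 × (3) = 10860 ft.

10860 ft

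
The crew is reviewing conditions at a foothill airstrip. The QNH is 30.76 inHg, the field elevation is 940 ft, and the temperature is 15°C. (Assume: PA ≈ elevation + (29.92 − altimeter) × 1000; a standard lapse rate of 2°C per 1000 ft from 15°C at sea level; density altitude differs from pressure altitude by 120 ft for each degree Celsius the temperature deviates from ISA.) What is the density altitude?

124 ft

Pressure altitude = 940 + (29.92 − 30.76) × 1000 = 940 + (-840) = 100 ft.
ISA temperature at 100 ft = 15 − 2 × (100/1000) = 14.8°C.
ISA deviation = 15 − 14.8 = +0.2°C.
Density altitude = 100 + 120 × (0.2) = 124 ft.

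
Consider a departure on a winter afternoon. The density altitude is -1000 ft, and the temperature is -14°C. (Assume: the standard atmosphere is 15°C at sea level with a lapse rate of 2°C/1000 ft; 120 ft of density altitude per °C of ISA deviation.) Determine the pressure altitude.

2000 ft

DA = PA + 120 × (OAT − (15 − 2·PA/1000)) = PA + 120·OAT − 1800 + 0.24·PA = 1.24·PA + 120·OAT − 1800.
So 1.24·PA = -1000 − 120 × (-14) + 1800 = 2480.
PA = 2480 / 1.24 = 2000 ft.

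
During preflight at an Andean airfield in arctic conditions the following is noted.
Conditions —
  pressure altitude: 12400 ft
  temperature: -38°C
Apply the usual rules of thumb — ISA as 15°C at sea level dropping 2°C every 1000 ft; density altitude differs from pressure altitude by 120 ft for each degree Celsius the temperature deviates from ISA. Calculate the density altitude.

ISA temperature at 12400 ft = 15 − 2 × (12400/1000) = -9.8°C.
ISA deviation = -38 − (-9.8) = -28.2°C.
Density altitude = 12400 + 120 × (-28.2) = 12400 + (-3384) = 9016 ft.

9016 ft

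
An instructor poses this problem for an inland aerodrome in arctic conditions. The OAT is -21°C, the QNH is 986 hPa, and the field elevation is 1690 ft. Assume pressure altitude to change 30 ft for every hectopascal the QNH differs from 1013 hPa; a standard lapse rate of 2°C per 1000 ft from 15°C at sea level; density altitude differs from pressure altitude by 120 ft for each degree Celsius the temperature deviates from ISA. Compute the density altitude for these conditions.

-1220 ft

Pressure altitude = 1690 + (1013 − 986) × 30 = 1690 + (+810) = 2500 ft.
ISA temperature at 2500 ft = 15 − 2 × (2500/1000) = 10°C.
ISA deviation = -21 − 10 = -31°C.
Density altitude = 2500 + 120 × (-31) = -1220 ft.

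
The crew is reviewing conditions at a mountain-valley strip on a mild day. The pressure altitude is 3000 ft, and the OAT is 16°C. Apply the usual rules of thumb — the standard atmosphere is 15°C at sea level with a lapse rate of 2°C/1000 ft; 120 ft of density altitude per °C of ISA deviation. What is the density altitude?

ISA temperature at 3000 ft = 15 − 2 × (3000/1000) = 9°C.
ISA deviation = 16 − 9 = +7°C.
Density altitude = 3000 + 120 × (7) = 3000 + (+840) = 3840 ft.

3840 ft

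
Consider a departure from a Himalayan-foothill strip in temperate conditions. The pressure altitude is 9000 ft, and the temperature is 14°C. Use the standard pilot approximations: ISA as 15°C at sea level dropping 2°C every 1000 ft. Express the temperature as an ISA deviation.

ISA+17°C

ISA temperature at 9000 ft = 15 − 2 × (9000/1000) = -3°C.
Deviation = OAT − ISA = 14 − (-3) = +17°C.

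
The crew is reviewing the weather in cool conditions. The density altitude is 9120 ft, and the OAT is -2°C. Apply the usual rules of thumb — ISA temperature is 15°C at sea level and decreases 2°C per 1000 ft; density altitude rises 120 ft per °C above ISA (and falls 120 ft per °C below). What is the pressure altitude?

9000 ft

DA = PA + 120 × (OAT − (15 − 2·PA/1000)) = PA + 120·OAT − 1800 + 0.24·PA = 1.24·PA + 120·OAT − 1800.
So 1.24·PA = 9120 − 120 × (-2) + 1800 = 11160.
PA = 11160 / 1.24 = 9000 ft.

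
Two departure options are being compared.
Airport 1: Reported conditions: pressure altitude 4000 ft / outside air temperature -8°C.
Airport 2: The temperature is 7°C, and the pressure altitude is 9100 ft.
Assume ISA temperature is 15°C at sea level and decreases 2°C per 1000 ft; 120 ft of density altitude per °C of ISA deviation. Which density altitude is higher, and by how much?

Airport 2 by 8124 ft

Airport 1: ISA temp = 7°C, deviation -15°C, DA = 4000 + 120 × (-15) = 2200 ft.
Airport 2: ISA temp = -3.2°C, deviation +10.2°C, DA = 9100 + 120 × 10.2 = 10324 ft.
Airport 2 is higher by 10324 − 2200 = 8124 ft.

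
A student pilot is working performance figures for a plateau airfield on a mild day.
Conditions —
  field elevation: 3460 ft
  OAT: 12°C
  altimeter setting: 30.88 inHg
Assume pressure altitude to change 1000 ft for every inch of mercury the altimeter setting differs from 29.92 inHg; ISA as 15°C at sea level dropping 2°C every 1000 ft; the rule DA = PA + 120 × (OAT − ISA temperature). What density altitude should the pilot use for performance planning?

Pressure altitude = 3460 + (29.92 − 30.88) × 1000 = 3460 + (-960) = 2500 ft.
ISA temperature at 2500 ft = 15 − 2 × (2500/1000) = 10°C.
ISA deviation = 12 − 10 = +2°C.
Density altitude = 2500 + 120 × (2) = 2740 ft.

2740 ft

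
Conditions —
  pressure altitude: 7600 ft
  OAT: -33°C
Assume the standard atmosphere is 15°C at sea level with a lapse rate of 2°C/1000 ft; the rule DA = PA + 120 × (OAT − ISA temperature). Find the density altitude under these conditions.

ISA temperature at 7600 ft = 15 − 2 × (7600/1000) = -0.2°C.
ISA deviation = -33 − (-0.2) = -32.8°C.
Density altitude = 7600 + 120 × (-32.8) = 7600 + (-3936) = 3664 ft.

3664 ft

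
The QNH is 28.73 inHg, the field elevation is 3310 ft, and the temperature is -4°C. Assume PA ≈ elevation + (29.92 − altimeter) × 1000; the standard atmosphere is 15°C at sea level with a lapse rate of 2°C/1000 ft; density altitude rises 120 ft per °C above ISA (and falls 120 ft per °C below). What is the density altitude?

3300 ft

Pressure altitude = 3310 + (29.92 − 28.73) × 1000 = 3310 + (+1190) = 4500 ft.
ISA temperature at 4500 ft = 15 − 2 × (4500/1000) = 6°C.
ISA deviation = -4 − 6 = -10°C.
Density altitude = 4500 + 120 × (-10) = 3300 ft.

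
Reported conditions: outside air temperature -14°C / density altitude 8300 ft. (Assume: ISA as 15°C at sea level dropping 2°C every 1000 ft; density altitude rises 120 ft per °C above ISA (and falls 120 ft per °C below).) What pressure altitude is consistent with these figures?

9500 ft

DA = PA + 120 × (OAT − (15 − 2·PA/1000)) = PA + 120·OAT − 1800 + 0.24·PA = 1.24·PA + 120·OAT − 1800.
So 1.24·PA = 8300 − 120 × (-14) + 1800 = 11780.
PA = 11780 / 1.24 = 9500 ft.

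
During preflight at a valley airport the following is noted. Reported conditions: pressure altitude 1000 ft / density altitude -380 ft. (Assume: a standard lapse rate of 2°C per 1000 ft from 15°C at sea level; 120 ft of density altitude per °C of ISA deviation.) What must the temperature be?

1.5°C

Density altitude − pressure altitude = -380 − 1000 = -1380 ft.
At 120 ft/°C that is an ISA deviation of -1380/120 = -11.5°C.
ISA temperature at 1000 ft = 15 − 2 × (1000/1000) = 13°C.
OAT = ISA + deviation = 13 + (-11.5) = 1.5°C.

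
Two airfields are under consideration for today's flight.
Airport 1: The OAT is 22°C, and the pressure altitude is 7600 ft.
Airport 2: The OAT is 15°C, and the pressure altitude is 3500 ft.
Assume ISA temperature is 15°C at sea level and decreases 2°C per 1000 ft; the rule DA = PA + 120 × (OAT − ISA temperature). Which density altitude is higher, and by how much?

Airport 1: ISA temp = -0.2°C, deviation +22.2°C, DA = 7600 + 120 × 22.2 = 10264 ft.
Airport 2: ISA temp = 8°C, deviation +7°C, DA = 3500 + 120 × 7 = 4340 ft.
Airport 1 is higher by 10264 − 4340 = 5924 ft.

Airport 1 by 5924 ft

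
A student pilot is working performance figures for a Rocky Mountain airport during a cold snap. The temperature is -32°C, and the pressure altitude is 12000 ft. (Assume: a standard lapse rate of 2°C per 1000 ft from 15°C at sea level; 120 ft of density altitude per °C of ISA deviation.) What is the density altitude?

9240 ft

ISA temperature at 12000 ft = 15 − 2 × (12000/1000) = -9°C.
ISA deviation = -32 − (-9) = -23°C.
Density altitude = 12000 + 120 × (-23) = 12000 + (-2760) = 9240 ft.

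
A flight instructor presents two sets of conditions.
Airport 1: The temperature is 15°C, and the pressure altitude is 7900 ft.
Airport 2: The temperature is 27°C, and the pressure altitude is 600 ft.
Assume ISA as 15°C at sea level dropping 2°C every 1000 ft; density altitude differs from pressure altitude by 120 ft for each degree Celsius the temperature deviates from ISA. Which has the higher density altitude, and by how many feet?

Airport 1 by 7612 ft

Airport 1: ISA temp = -0.8°C, deviation +15.8°C, DA = 7900 + 120 × 15.8 = 9796 ft.
Airport 2: ISA temp = 13.8°C, deviation +13.2°C, DA = 600 + 120 × 13.2 = 2184 ft.
Airport 1 is higher by 9796 − 2184 = 7612 ft.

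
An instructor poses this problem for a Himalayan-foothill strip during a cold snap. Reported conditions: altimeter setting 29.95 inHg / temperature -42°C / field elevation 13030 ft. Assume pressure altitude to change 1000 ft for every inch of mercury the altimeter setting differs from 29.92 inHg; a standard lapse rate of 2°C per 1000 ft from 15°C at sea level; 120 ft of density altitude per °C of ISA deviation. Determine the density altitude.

Pressure altitude = 13030 + (29.92 − 29.95) × 1000 = 13030 + (-30) = 13000 ft.
ISA temperature at 13000 ft = 15 − 2 × (13000/1000) = -11°C.
ISA deviation = -42 − (-11) = -31°C.
Density altitude = 13000 + 120 × (-31) = 9280 ft.

9280 ft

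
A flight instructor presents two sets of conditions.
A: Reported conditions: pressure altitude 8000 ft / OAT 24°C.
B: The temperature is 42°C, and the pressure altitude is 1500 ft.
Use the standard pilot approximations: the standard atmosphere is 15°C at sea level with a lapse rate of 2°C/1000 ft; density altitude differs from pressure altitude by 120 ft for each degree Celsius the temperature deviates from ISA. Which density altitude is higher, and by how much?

A by 5900 ft

A: ISA temp = -1°C, deviation +25°C, DA = 8000 + 120 × 25 = 11000 ft.
B: ISA temp = 12°C, deviation +30°C, DA = 1500 + 120 × 30 = 5100 ft.
A is higher by 11000 − 5100 = 5900 ft.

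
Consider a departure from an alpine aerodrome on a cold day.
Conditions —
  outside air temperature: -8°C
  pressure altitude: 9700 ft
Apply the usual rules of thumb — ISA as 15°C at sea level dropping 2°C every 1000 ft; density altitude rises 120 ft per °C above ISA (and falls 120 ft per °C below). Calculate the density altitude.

9268 ft

ISA temperature at 9700 ft = 15 − 2 × (9700/1000) = -4.4°C.
ISA deviation = -8 − (-4.4) = -3.6°C.
Density altitude = 9700 + 120 × (-3.6) = 9700 + (-432) = 9268 ft.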